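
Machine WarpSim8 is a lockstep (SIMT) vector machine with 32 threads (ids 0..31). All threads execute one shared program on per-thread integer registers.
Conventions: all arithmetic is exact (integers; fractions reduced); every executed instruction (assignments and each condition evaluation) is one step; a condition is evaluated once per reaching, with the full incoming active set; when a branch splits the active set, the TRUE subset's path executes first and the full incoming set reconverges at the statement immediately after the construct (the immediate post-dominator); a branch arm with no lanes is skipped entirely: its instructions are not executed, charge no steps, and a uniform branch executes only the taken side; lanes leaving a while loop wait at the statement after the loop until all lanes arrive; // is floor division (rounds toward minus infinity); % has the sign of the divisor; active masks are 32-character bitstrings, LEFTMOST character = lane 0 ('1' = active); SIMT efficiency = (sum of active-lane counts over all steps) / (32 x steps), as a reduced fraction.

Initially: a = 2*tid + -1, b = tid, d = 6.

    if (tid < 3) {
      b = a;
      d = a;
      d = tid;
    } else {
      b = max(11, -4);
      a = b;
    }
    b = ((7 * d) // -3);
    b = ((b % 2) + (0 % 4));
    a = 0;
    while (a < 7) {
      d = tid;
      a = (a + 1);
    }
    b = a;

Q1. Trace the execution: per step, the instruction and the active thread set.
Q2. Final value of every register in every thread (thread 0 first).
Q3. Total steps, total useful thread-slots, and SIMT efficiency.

step 0: eval (tid < 3)               11111111111111111111111111111111
step 1: b <- a                       11100000000000000000000000000000
step 2: d <- a                       11100000000000000000000000000000
step 3: d <- tid                     11100000000000000000000000000000
step 4: b <- max(11, -4)             00011111111111111111111111111111
step 5: a <- b                       00011111111111111111111111111111
step 6: b <- ((7 * d) // -3)         11111111111111111111111111111111
step 7: b <- ((b % 2) + (0 % 4))     11111111111111111111111111111111
step 8: a <- 0                       11111111111111111111111111111111
step 9: eval (a < 7)                 11111111111111111111111111111111
step 10: d <- tid                     11111111111111111111111111111111
step 11: a <- (a + 1)                 11111111111111111111111111111111
step 12: eval (a < 7)                 11111111111111111111111111111111
step 13: d <- tid                     11111111111111111111111111111111
step 14: a <- (a + 1)                 11111111111111111111111111111111
step 15: eval (a < 7)                 11111111111111111111111111111111
step 16: d <- tid                     11111111111111111111111111111111
step 17: a <- (a + 1)                 11111111111111111111111111111111
step 18: eval (a < 7)                 11111111111111111111111111111111
step 19: d <- tid                     11111111111111111111111111111111
step 20: a <- (a + 1)                 11111111111111111111111111111111
step 21: eval (a < 7)                 11111111111111111111111111111111
step 22: d <- tid                     11111111111111111111111111111111
step 23: a <- (a + 1)                 11111111111111111111111111111111
step 24: eval (a < 7)                 11111111111111111111111111111111
step 25: d <- tid                     11111111111111111111111111111111
step 26: a <- (a + 1)                 11111111111111111111111111111111
step 27: eval (a < 7)                 11111111111111111111111111111111
step 28: d <- tid                     11111111111111111111111111111111
step 29: a <- (a + 1)                 11111111111111111111111111111111
step 30: eval (a < 7)                 11111111111111111111111111111111
step 31: b <- a                       11111111111111111111111111111111

Answer: 32 steps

a: 7,7,7,7,7,7,7,7,7,7,7,7,7,7,7,7,7,7,7,7,7,7,7,7,7,7,7,7,7,7,7,7
b: 7,7,7,7,7,7,7,7,7,7,7,7,7,7,7,7,7,7,7,7,7,7,7,7,7,7,7,7,7,7,7,7
d: 0,1,2,3,4,5,6,7,8,9,10,11,12,13,14,15,16,17,18,19,20,21,22,23,24,25,26,27,28,29,30,31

steps = 32; useful = 931; efficiency = 931/1024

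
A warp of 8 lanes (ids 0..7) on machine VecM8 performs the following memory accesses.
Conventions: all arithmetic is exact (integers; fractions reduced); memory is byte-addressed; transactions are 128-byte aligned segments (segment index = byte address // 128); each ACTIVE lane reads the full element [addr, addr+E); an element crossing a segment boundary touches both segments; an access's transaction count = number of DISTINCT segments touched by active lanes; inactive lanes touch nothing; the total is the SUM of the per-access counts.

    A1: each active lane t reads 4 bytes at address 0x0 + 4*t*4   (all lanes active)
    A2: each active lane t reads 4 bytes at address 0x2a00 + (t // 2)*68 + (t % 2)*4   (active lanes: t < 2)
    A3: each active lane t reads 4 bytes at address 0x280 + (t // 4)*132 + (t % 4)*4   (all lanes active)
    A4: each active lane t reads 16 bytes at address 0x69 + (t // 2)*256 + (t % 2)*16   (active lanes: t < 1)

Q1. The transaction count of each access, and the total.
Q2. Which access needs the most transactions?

A1: 1 transaction
A2: 1 transaction
A3: 2 transactions
A4: 1 transaction

Answer: 1,1,2,1; total 5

Answer: A3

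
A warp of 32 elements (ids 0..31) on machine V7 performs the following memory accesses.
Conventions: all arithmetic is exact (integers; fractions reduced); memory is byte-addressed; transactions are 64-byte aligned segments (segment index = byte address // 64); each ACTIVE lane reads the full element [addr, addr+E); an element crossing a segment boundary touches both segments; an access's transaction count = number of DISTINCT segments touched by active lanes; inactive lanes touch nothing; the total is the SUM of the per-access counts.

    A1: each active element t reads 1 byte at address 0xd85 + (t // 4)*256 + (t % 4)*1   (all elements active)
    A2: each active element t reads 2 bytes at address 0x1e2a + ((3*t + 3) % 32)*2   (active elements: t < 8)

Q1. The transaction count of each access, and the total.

A1: 8 transactions
A2: 2 transactions

Answer: 8,2; total 10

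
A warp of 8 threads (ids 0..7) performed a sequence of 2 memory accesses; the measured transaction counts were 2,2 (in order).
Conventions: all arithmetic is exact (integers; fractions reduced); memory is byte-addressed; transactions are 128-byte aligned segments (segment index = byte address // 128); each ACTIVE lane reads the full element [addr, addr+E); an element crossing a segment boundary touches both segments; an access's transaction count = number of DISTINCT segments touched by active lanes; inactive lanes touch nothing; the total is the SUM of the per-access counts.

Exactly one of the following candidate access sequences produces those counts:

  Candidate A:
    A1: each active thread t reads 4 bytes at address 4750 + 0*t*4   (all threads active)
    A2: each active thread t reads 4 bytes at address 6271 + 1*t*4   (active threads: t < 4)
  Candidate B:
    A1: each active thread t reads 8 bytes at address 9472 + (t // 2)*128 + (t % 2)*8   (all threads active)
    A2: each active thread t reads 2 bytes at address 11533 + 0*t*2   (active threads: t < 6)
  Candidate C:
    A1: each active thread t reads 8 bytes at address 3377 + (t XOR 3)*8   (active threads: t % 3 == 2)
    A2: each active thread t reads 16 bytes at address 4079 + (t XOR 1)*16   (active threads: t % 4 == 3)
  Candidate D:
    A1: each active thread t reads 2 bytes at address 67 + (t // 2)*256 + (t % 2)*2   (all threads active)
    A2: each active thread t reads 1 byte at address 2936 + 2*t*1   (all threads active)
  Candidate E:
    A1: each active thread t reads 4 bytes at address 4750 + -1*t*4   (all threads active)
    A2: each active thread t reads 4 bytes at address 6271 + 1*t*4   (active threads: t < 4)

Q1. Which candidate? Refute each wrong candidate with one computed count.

A: A1 gives 1 transaction, not 2
B: A1 gives 4 transactions, not 2
C: A1 gives 1 transaction, not 2
D: A1 gives 4 transactions, not 2
E: all counts match (2,2)

Answer: E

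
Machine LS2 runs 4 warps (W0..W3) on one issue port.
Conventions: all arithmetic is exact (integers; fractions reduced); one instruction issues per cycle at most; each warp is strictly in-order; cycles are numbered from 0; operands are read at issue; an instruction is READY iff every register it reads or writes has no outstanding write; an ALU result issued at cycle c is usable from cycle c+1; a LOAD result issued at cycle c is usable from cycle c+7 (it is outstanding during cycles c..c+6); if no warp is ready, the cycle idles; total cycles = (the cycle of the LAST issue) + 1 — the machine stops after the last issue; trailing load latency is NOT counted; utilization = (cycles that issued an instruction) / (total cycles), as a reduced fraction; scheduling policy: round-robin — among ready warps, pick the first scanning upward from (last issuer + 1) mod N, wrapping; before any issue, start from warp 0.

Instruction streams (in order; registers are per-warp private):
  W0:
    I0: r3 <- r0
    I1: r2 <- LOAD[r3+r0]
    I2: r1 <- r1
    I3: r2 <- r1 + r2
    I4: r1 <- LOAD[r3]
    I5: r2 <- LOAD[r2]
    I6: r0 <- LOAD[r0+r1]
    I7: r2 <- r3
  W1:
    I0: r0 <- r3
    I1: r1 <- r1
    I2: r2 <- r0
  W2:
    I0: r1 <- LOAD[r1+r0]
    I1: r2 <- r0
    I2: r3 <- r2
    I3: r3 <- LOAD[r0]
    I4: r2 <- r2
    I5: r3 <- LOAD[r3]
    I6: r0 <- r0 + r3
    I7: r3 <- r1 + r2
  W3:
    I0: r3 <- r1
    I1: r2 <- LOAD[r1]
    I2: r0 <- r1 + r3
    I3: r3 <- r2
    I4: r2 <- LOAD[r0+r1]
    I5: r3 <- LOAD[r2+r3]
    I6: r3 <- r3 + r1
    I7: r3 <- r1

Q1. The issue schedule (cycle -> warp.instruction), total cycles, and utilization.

cycle 0: W0.I0
cycle 1: W1.I0
cycle 2: W2.I0
cycle 3: W3.I0
cycle 4: W0.I1
cycle 5: W1.I1
cycle 6: W2.I1
cycle 7: W3.I1
cycle 8: W0.I2
cycle 9: W1.I2
cycle 10: W2.I2
cycle 11: W3.I2
cycle 12: W0.I3
cycle 13: W2.I3
cycle 14: W3.I3
cycle 15: W0.I4
cycle 16: W2.I4
cycle 17: W3.I4
cycle 18: W0.I5
cycle 19: idle
cycle 20: W2.I5
cycle 21: idle
cycle 22: W0.I6
cycle 23: idle
cycle 24: W3.I5
cycle 25: W0.I7
cycle 26: idle
cycle 27: W2.I6
cycle 28: W2.I7
cycle 29: idle
cycle 30: idle
cycle 31: W3.I6
cycle 32: W3.I7

Answer: 33 cycles, utilization 9/11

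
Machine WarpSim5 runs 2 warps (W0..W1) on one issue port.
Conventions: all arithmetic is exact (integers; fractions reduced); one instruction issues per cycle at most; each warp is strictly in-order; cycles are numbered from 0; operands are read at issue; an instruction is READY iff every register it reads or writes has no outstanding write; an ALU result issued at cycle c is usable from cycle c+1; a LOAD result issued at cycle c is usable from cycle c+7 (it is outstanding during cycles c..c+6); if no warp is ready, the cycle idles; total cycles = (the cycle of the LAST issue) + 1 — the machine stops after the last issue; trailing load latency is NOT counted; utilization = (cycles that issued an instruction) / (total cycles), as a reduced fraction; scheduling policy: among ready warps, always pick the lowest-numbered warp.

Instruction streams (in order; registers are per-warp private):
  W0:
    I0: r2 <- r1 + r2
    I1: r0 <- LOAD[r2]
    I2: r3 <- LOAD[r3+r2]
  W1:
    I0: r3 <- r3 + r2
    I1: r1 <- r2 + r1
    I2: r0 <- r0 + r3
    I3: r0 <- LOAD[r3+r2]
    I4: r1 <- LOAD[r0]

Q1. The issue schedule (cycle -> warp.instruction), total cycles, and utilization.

cycle 0: W0.I0
cycle 1: W0.I1
cycle 2: W0.I2
cycle 3: W1.I0
cycle 4: W1.I1
cycle 5: W1.I2
cycle 6: W1.I3
cycle 7: idle
cycle 8: idle
cycle 9: idle
cycle 10: idle
cycle 11: idle
cycle 12: idle
cycle 13: W1.I4

Answer: 14 cycles, utilization 4/7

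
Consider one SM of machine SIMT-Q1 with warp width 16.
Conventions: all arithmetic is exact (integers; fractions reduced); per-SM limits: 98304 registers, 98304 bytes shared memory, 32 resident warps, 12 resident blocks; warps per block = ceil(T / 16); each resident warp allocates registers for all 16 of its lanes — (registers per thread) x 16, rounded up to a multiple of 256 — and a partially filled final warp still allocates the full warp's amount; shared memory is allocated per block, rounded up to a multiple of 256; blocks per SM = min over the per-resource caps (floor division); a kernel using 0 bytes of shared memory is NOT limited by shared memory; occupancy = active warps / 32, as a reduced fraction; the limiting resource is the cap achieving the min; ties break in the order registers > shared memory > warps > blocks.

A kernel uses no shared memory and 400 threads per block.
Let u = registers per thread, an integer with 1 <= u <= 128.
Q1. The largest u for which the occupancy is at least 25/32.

Answer: u = 128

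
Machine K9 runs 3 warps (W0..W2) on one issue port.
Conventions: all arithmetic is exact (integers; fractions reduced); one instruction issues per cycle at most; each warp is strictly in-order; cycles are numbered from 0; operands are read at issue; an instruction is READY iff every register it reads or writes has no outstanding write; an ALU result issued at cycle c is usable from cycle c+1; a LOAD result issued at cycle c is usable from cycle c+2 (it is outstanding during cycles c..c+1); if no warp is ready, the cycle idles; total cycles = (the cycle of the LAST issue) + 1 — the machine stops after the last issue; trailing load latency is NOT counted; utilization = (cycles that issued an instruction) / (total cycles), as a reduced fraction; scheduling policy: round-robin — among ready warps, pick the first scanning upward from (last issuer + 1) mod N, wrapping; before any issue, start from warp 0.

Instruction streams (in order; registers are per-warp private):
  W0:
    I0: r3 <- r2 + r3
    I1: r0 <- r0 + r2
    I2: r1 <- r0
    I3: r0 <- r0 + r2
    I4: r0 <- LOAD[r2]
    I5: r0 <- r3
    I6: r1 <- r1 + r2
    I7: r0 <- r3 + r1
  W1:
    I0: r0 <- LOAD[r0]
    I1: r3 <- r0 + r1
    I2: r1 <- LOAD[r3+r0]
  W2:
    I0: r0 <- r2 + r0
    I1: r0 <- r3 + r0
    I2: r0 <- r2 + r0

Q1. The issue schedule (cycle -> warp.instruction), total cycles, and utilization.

cycle 0: W0.I0
cycle 1: W1.I0
cycle 2: W2.I0
cycle 3: W0.I1
cycle 4: W1.I1
cycle 5: W2.I1
cycle 6: W0.I2
cycle 7: W1.I2
cycle 8: W2.I2
cycle 9: W0.I3
cycle 10: W0.I4
cycle 11: idle
cycle 12: W0.I5
cycle 13: W0.I6
cycle 14: W0.I7

Answer: 15 cycles, utilization 14/15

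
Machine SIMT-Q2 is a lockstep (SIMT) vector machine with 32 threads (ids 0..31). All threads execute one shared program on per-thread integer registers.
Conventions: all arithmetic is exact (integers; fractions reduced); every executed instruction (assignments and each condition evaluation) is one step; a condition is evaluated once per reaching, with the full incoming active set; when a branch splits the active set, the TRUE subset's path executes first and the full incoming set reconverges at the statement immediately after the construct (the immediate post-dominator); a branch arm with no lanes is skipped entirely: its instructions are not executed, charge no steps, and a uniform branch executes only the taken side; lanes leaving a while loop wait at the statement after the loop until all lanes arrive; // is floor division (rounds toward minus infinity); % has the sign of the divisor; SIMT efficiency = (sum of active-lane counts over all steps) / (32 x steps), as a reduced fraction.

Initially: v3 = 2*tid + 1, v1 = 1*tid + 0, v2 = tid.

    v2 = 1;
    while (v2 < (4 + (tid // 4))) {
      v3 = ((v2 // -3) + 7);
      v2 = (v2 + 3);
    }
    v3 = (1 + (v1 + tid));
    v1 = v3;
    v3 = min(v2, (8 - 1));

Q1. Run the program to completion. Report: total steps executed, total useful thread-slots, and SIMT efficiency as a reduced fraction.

Answer: 17 steps, 400 useful, 25/34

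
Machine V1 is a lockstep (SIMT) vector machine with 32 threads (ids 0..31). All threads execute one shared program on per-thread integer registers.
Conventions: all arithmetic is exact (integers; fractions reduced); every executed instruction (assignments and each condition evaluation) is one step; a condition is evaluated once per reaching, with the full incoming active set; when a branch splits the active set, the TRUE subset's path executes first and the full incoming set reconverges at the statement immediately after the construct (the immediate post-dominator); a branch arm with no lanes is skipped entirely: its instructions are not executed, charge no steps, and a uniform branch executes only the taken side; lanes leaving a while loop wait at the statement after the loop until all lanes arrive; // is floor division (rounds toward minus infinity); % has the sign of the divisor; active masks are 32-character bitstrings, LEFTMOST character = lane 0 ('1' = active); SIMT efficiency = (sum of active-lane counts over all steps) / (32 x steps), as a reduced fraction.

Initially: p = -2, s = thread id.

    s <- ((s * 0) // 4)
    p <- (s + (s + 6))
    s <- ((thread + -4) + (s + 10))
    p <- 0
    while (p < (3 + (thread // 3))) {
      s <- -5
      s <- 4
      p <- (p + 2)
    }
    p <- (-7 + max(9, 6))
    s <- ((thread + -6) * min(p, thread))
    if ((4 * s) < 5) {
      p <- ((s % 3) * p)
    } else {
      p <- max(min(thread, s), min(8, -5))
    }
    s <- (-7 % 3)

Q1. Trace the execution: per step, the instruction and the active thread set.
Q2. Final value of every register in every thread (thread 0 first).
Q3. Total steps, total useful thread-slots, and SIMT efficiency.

step 0: s <- ((s * 0) // 4)          11111111111111111111111111111111
step 1: p <- (s + (s + 6))           11111111111111111111111111111111
step 2: s <- ((thread + -4) + (s + 10)) 11111111111111111111111111111111
step 3: p <- 0                       11111111111111111111111111111111
step 4: eval (p < (3 + (thread // 3))) 11111111111111111111111111111111
step 5: s <- -5                      11111111111111111111111111111111
step 6: s <- 4                       11111111111111111111111111111111
step 7: p <- (p + 2)                 11111111111111111111111111111111
step 8: eval (p < (3 + (thread // 3))) 11111111111111111111111111111111
step 9: s <- -5                      11111111111111111111111111111111
step 10: s <- 4                       11111111111111111111111111111111
step 11: p <- (p + 2)                 11111111111111111111111111111111
step 12: eval (p < (3 + (thread // 3))) 11111111111111111111111111111111
step 13: s <- -5                      00000011111111111111111111111111
step 14: s <- 4                       00000011111111111111111111111111
step 15: p <- (p + 2)                 00000011111111111111111111111111
step 16: eval (p < (3 + (thread // 3))) 00000011111111111111111111111111
step 17: s <- -5                      00000000000011111111111111111111
step 18: s <- 4                       00000000000011111111111111111111
step 19: p <- (p + 2)                 00000000000011111111111111111111
step 20: eval (p < (3 + (thread // 3))) 00000000000011111111111111111111
step 21: s <- -5                      00000000000000000011111111111111
step 22: s <- 4                       00000000000000000011111111111111
step 23: p <- (p + 2)                 00000000000000000011111111111111
step 24: eval (p < (3 + (thread // 3))) 00000000000000000011111111111111
step 25: s <- -5                      00000000000000000000000011111111
step 26: s <- 4                       00000000000000000000000011111111
step 27: p <- (p + 2)                 00000000000000000000000011111111
step 28: eval (p < (3 + (thread // 3))) 00000000000000000000000011111111
step 29: s <- -5                      00000000000000000000000000000011
step 30: s <- 4                       00000000000000000000000000000011
step 31: p <- (p + 2)                 00000000000000000000000000000011
step 32: eval (p < (3 + (thread // 3))) 00000000000000000000000000000011
step 33: p <- (-7 + max(9, 6))        11111111111111111111111111111111
step 34: s <- ((thread + -6) * min(p, thread)) 11111111111111111111111111111111
step 35: eval ((4 * s) < 5)           11111111111111111111111111111111
step 36: p <- ((s % 3) * p)           11111110000000000000000000000000
step 37: p <- max(min(thread, s), min(8, -5)) 00000001111111111111111111111111
step 38: s <- (-7 % 3)                11111111111111111111111111111111

Answer: 39 steps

p: 0,2,2,0,4,2,0,2,4,6,8,10,12,13,14,15,16,17,18,19,20,21,22,23,24,25,26,27,28,29,30,31
s: 2,2,2,2,2,2,2,2,2,2,2,2,2,2,2,2,2,2,2,2,2,2,2,2,2,2,2,2,2,2,2,2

steps = 39; useful = 856; efficiency = 856/1248 = 107/156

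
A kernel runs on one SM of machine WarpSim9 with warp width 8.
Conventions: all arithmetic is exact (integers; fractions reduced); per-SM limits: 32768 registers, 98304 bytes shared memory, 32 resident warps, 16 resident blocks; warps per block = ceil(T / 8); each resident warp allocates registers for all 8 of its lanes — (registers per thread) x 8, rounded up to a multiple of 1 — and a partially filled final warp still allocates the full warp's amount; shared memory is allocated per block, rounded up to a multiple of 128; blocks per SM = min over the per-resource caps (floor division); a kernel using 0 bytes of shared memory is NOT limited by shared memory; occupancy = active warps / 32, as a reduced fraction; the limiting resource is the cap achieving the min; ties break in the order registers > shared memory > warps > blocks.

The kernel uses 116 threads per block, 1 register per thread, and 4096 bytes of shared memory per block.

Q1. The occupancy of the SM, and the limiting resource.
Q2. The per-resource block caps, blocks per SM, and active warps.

Answer: occupancy 15/16, limited by warps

registers: 273 blocks
shared memory: 24 blocks
warps: 2 blocks
blocks: 16 blocks

Answer: 2 blocks, 30 active warps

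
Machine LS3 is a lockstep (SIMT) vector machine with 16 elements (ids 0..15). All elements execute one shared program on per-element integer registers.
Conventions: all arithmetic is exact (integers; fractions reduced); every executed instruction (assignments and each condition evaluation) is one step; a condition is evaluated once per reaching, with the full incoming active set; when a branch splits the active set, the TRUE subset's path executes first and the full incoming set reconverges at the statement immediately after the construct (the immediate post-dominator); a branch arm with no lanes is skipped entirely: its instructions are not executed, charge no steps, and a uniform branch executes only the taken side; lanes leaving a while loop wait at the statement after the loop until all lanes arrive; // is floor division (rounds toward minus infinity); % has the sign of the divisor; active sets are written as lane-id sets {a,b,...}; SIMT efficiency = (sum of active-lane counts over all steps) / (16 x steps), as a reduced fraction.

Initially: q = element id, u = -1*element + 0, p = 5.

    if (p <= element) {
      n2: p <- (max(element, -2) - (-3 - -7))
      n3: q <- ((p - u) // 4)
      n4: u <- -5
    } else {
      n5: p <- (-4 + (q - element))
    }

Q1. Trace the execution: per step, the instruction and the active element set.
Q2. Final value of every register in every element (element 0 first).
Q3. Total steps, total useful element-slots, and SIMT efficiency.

step 0: eval (p <= element)          {0,1,2,3,4,5,6,7,8,9,10,11,12,13,14,15}
step 1: p <- (max(element, -2) - (-3 - -7)) {5,6,7,8,9,10,11,12,13,14,15}
step 2: q <- ((p - u) // 4)          {5,6,7,8,9,10,11,12,13,14,15}
step 3: u <- -5                      {5,6,7,8,9,10,11,12,13,14,15}
step 4: p <- (-4 + (q - element))    {0,1,2,3,4}

Answer: 5 steps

q: 0,1,2,3,4,1,2,2,3,3,4,4,5,5,6,6
u: 0,-1,-2,-3,-4,-5,-5,-5,-5,-5,-5,-5,-5,-5,-5,-5
p: -4,-4,-4,-4,-4,1,2,3,4,5,6,7,8,9,10,11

steps = 5; useful = 54; efficiency = 54/80 = 27/40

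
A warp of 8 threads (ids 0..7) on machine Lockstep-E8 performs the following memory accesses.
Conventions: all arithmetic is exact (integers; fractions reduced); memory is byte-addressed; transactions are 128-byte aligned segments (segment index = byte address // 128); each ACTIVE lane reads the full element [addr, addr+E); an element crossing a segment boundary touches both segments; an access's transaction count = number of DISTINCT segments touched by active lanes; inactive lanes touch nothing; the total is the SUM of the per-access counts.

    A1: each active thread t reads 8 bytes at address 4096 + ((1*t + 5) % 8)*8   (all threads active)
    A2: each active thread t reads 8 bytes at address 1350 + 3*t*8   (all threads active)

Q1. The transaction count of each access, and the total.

A1: 1 transaction
A2: 2 transactions

Answer: 1,2; total 3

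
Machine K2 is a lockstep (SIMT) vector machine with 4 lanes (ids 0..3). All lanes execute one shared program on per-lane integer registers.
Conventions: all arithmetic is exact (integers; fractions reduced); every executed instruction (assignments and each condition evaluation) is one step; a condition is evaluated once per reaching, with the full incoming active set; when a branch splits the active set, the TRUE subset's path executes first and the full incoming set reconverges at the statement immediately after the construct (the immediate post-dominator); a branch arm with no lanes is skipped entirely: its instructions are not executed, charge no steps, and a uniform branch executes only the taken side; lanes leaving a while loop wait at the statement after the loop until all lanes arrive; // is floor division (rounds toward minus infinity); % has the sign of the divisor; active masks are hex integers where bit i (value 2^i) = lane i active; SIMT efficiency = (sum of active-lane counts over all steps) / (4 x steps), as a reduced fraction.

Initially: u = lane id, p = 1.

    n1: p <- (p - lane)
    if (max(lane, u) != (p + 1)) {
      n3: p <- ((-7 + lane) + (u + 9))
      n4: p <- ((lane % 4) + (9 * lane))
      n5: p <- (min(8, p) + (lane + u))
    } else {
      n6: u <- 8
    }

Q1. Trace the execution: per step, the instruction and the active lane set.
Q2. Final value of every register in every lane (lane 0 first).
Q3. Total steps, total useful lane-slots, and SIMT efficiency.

step 0: p <- (p - lane)              0xf
step 1: eval (max(lane, u) != (p + 1)) 0xf
step 2: p <- ((-7 + lane) + (u + 9)) 0xd
step 3: p <- ((lane % 4) + (9 * lane)) 0xd
step 4: p <- (min(8, p) + (lane + u)) 0xd
step 5: u <- 8                       0x2

Answer: 6 steps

u: 0,8,2,3
p: 0,0,12,14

steps = 6; useful = 18; efficiency = 18/24 = 3/4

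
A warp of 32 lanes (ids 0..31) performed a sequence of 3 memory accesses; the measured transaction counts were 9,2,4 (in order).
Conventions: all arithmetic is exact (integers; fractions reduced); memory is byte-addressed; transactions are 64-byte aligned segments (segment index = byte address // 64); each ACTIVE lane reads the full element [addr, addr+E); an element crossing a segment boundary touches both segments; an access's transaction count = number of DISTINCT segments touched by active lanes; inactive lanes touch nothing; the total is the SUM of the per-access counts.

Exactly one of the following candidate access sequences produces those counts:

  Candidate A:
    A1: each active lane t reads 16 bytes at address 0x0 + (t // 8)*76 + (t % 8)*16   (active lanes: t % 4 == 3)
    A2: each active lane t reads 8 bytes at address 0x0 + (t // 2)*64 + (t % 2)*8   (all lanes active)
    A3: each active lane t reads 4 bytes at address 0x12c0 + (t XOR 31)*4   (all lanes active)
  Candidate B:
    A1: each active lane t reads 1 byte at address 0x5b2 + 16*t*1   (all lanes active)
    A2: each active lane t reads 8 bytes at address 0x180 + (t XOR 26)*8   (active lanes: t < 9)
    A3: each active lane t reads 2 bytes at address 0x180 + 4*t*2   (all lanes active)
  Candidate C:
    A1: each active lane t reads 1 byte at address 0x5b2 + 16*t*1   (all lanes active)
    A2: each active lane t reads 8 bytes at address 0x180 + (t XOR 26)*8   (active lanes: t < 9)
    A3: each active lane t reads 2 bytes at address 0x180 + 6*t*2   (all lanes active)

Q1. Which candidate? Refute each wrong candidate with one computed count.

A: A1 gives 6 transactions, not 9
C: A3 gives 6 transactions, not 4
B: all counts match (9,2,4)

Answer: B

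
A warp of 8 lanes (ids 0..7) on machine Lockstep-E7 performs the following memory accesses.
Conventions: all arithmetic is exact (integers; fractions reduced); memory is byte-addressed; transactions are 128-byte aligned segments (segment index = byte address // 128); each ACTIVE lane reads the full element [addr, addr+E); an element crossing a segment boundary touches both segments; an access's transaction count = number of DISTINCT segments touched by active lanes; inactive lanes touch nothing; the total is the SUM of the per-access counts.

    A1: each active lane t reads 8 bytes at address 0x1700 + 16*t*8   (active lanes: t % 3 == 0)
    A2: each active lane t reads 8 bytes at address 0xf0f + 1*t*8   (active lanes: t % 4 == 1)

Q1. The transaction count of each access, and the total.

A1: 3 transactions
A2: 1 transaction

Answer: 3,1; total 4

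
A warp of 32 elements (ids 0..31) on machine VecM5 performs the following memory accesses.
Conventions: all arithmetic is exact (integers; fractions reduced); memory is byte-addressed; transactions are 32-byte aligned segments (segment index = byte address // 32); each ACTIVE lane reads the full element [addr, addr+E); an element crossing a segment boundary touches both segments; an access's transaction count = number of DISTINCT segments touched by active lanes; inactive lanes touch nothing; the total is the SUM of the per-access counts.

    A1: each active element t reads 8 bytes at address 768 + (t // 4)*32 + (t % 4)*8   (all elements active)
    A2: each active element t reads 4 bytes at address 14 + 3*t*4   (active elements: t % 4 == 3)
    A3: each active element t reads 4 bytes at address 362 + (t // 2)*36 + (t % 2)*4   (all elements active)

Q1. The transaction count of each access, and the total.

A1: 8 transactions
A2: 8 transactions
A3: 18 transactions

Answer: 8,8,18; total 34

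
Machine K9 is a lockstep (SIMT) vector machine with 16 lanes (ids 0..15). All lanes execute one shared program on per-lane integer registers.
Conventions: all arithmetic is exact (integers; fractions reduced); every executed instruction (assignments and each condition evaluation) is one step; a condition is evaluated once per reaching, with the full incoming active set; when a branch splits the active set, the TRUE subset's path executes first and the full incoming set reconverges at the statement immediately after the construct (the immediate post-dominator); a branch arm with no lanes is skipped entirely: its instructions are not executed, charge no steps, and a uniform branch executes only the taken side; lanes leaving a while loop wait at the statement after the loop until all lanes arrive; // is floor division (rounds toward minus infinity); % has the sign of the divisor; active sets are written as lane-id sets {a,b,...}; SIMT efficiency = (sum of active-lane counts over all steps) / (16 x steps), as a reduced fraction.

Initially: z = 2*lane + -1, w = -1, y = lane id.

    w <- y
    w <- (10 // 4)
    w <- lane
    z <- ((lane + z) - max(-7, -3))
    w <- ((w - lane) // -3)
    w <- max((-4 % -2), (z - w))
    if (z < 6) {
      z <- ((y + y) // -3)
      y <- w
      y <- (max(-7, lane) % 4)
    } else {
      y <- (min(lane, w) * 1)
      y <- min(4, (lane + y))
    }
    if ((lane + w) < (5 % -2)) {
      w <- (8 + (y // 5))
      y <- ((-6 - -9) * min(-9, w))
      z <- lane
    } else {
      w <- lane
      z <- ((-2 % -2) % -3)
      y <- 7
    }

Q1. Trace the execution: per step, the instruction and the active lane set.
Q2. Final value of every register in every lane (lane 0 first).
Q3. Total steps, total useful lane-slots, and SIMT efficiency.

step 0: w <- y                       {0,1,2,3,4,5,6,7,8,9,10,11,12,13,14,15}
step 1: w <- (10 // 4)               {0,1,2,3,4,5,6,7,8,9,10,11,12,13,14,15}
step 2: w <- lane                    {0,1,2,3,4,5,6,7,8,9,10,11,12,13,14,15}
step 3: z <- ((lane + z) - max(-7, -3)) {0,1,2,3,4,5,6,7,8,9,10,11,12,13,14,15}
step 4: w <- ((w - lane) // -3)      {0,1,2,3,4,5,6,7,8,9,10,11,12,13,14,15}
step 5: w <- max((-4 % -2), (z - w)) {0,1,2,3,4,5,6,7,8,9,10,11,12,13,14,15}
step 6: eval (z < 6)                 {0,1,2,3,4,5,6,7,8,9,10,11,12,13,14,15}
step 7: z <- ((y + y) // -3)         {0,1}
step 8: y <- w                       {0,1}
step 9: y <- (max(-7, lane) % 4)     {0,1}
step 10: y <- (min(lane, w) * 1)      {2,3,4,5,6,7,8,9,10,11,12,13,14,15}
step 11: y <- min(4, (lane + y))      {2,3,4,5,6,7,8,9,10,11,12,13,14,15}
step 12: eval ((lane + w) < (5 % -2)) {0,1,2,3,4,5,6,7,8,9,10,11,12,13,14,15}
step 13: w <- lane                    {0,1,2,3,4,5,6,7,8,9,10,11,12,13,14,15}
step 14: z <- ((-2 % -2) % -3)        {0,1,2,3,4,5,6,7,8,9,10,11,12,13,14,15}
step 15: y <- 7                       {0,1,2,3,4,5,6,7,8,9,10,11,12,13,14,15}

Answer: 16 steps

z: 0,0,0,0,0,0,0,0,0,0,0,0,0,0,0,0
w: 0,1,2,3,4,5,6,7,8,9,10,11,12,13,14,15
y: 7,7,7,7,7,7,7,7,7,7,7,7,7,7,7,7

steps = 16; useful = 210; efficiency = 210/256 = 105/128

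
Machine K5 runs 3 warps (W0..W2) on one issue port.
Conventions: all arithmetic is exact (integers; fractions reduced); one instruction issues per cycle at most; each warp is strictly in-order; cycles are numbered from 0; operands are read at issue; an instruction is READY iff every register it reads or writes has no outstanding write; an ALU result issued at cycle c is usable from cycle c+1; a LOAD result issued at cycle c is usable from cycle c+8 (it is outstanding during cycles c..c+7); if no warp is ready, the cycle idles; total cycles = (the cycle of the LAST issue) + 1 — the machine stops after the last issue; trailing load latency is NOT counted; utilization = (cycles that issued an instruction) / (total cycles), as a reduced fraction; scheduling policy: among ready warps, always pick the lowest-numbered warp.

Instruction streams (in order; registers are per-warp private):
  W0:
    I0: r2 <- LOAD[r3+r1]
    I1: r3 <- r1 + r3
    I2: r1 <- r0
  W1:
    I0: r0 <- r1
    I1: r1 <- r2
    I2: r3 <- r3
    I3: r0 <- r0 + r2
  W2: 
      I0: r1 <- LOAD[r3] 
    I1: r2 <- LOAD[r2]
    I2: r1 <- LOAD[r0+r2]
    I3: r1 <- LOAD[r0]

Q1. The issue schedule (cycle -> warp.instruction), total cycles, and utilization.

cycle 0: W0.I0
cycle 1: W0.I1
cycle 2: W0.I2
cycle 3: W1.I0
cycle 4: W1.I1
cycle 5: W1.I2
cycle 6: W1.I3
cycle 7: W2.I0
cycle 8: W2.I1
cycle 9: idle
cycle 10: idle
cycle 11: idle
cycle 12: idle
cycle 13: idle
cycle 14: idle
cycle 15: idle
cycle 16: W2.I2
cycle 17: idle
cycle 18: idle
cycle 19: idle
cycle 20: idle
cycle 21: idle
cycle 22: idle
cycle 23: idle
cycle 24: W2.I3

Answer: 25 cycles, utilization 11/25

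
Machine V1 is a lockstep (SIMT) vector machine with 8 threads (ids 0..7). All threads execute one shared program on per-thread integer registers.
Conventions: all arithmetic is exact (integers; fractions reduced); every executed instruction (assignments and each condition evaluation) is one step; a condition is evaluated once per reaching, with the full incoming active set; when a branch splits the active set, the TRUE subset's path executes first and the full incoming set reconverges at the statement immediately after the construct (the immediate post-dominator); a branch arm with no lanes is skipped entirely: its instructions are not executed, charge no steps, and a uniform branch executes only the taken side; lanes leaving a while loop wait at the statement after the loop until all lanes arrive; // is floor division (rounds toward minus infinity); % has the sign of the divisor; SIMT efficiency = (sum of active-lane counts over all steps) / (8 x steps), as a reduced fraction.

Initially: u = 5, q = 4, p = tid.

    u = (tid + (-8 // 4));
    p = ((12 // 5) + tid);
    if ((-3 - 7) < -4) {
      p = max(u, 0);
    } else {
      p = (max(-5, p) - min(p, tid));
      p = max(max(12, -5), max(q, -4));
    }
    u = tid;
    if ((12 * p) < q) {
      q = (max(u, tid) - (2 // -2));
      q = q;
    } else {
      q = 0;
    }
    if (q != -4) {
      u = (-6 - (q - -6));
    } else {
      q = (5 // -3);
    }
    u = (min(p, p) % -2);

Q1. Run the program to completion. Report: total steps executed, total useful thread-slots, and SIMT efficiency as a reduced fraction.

Answer: 12 steps, 83 useful, 83/96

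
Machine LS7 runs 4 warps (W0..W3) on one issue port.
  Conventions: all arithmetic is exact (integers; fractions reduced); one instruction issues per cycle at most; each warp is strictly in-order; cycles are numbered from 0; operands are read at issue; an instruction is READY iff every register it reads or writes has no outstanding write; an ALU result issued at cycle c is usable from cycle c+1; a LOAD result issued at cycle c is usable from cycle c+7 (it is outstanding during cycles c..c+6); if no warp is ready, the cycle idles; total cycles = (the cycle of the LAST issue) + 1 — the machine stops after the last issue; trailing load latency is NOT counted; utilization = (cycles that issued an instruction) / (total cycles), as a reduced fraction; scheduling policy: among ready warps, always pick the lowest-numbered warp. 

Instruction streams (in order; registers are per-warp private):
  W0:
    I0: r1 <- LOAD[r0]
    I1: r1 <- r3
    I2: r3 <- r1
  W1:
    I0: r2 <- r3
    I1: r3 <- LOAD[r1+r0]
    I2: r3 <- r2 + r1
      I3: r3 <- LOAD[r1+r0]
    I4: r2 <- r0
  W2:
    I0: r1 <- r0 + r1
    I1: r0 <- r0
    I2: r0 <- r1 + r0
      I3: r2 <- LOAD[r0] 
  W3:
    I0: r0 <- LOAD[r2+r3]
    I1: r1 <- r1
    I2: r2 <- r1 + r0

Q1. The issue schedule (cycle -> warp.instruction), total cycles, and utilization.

cycle 0: W0.I0
cycle 1: W1.I0
cycle 2: W1.I1
cycle 3: W2.I0
cycle 4: W2.I1
cycle 5: W2.I2
cycle 6: W2.I3
cycle 7: W0.I1
cycle 8: W0.I2
cycle 9: W1.I2
cycle 10: W1.I3
cycle 11: W1.I4
cycle 12: W3.I0
cycle 13: W3.I1
cycle 14: idle
cycle 15: idle
cycle 16: idle
cycle 17: idle
cycle 18: idle
cycle 19: W3.I2

Answer: 20 cycles, utilization 3/4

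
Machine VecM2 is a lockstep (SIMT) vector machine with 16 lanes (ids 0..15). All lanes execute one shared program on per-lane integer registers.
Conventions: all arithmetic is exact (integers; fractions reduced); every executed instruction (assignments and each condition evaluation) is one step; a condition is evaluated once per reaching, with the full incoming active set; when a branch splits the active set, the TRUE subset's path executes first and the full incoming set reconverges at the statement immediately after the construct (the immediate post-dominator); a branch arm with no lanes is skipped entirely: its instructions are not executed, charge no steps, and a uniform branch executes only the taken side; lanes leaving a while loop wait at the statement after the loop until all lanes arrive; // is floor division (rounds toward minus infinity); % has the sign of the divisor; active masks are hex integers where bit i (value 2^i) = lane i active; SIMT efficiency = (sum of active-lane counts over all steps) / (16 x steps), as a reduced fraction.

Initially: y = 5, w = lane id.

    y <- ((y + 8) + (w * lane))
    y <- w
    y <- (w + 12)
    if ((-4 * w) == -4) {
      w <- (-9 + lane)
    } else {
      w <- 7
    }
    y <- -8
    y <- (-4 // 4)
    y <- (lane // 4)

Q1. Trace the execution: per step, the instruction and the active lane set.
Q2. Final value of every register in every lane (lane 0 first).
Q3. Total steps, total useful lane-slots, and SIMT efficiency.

step 0: y <- ((y + 8) + (w * lane))  0xffff
step 1: y <- w                       0xffff
step 2: y <- (w + 12)                0xffff
step 3: eval ((-4 * w) == -4)        0xffff
step 4: w <- (-9 + lane)             0x0002
step 5: w <- 7                       0xfffd
step 6: y <- -8                      0xffff
step 7: y <- (-4 // 4)               0xffff
step 8: y <- (lane // 4)             0xffff

Answer: 9 steps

y: 0,0,0,0,1,1,1,1,2,2,2,2,3,3,3,3
w: 7,-8,7,7,7,7,7,7,7,7,7,7,7,7,7,7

steps = 9; useful = 128; efficiency = 128/144 = 8/9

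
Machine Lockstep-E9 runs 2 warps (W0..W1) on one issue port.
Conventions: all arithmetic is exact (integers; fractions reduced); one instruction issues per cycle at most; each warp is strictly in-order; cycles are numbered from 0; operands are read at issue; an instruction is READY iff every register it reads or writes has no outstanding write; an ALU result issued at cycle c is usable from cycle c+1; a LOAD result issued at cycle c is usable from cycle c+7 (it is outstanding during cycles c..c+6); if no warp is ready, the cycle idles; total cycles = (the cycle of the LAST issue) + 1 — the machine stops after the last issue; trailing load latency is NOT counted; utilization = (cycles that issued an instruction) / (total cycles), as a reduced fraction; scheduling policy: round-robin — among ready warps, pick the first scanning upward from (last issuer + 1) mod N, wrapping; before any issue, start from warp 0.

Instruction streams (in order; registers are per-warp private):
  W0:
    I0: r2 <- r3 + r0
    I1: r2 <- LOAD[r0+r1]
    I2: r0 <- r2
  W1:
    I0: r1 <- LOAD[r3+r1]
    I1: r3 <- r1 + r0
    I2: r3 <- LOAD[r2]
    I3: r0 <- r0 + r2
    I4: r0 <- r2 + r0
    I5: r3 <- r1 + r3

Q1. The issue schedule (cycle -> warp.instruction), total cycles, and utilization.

cycle 0: W0.I0
cycle 1: W1.I0
cycle 2: W0.I1
cycle 3: idle
cycle 4: idle
cycle 5: idle
cycle 6: idle
cycle 7: idle
cycle 8: W1.I1
cycle 9: W0.I2
cycle 10: W1.I2
cycle 11: W1.I3
cycle 12: W1.I4
cycle 13: idle
cycle 14: idle
cycle 15: idle
cycle 16: idle
cycle 17: W1.I5

Answer: 18 cycles, utilization 1/2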